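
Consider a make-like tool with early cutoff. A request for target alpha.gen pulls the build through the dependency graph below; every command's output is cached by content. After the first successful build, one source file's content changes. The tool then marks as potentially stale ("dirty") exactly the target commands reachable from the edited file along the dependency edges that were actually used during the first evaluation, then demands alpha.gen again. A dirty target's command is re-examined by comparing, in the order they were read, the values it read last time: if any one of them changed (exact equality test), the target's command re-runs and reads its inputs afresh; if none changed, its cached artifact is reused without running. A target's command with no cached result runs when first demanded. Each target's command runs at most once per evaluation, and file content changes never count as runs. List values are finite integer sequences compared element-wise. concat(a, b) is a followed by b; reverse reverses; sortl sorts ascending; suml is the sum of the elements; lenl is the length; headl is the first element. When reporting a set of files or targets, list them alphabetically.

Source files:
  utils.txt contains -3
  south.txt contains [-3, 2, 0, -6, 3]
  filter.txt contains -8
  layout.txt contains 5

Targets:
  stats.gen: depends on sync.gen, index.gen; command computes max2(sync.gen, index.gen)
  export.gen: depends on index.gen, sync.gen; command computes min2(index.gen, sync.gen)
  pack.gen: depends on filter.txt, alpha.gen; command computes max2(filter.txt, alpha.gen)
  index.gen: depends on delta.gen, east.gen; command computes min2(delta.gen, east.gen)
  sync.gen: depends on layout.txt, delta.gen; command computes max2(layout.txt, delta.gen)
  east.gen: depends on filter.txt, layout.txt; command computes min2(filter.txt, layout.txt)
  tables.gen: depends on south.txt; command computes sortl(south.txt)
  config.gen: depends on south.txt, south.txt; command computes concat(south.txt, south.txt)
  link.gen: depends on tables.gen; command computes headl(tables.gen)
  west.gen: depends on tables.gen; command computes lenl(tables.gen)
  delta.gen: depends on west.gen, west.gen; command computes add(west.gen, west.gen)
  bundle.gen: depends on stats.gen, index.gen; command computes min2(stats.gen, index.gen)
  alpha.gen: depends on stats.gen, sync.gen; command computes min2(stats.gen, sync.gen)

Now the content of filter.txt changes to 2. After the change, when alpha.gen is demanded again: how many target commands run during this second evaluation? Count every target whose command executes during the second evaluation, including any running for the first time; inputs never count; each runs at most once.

3 target commands run: east.gen, index.gen, stats.gen.
Note the absorption at stats.gen: it re-runs yet its value is the same, leaving the output's value untouched.

First demand of the output computes:
  east.gen = min2(-8, 5) = -8
  tables.gen = sortl([-3, 2, 0, -6, 3]) = [-6, -3, 0, 2, 3]
  west.gen = lenl([-6, -3, 0, 2, 3]) = 5
  delta.gen = add(5, 5) = 10
  index.gen = min2(10, -8) = -8
  sync.gen = max2(5, 10) = 10
  stats.gen = max2(10, -8) = 10
  alpha.gen = min2(10, 10) = 10

After the edit, cleaning proceeds:
  east.gen: a read changed (filter.txt -8->2) — executes, giving 2.
  index.gen: a read changed (east.gen -8->2) — executes, giving 2.
  stats.gen: a read changed (index.gen -8->2) — executes, giving 10 — identical to its old value.
  alpha.gen: dirty, but its reads are unchanged (stats.gen unchanged, sync.gen unchanged); cached 10 stands.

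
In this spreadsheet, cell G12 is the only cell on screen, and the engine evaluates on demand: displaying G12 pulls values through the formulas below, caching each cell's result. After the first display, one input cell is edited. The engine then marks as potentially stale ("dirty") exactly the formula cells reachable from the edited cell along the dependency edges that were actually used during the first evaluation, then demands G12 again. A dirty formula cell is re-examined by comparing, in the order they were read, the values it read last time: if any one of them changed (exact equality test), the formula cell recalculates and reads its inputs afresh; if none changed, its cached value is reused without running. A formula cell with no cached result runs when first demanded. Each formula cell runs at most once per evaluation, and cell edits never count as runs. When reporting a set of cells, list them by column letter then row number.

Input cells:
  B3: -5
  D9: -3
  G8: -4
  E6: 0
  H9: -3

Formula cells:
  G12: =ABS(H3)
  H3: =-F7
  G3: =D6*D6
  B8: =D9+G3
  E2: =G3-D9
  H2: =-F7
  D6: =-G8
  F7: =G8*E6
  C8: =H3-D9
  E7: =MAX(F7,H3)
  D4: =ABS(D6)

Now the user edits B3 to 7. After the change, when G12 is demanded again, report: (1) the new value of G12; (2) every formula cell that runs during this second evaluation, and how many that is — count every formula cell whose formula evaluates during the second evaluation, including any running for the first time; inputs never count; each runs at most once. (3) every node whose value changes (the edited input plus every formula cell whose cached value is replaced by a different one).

Initial pass — values computed on the first demand:
  F7 = -4 * 0 = 0
  H3 = -(0) = 0
  G12 = ABS(0) = 0

Second demand — change propagation:
  no demanded computation ever read B3, so the edit dirties nothing and nothing runs.

The important point: nothing the output needs ever reads B3, so the edit is invisible to it.

G12 now evaluates to 0.
Run set: none (0 run).
Changed values: B3.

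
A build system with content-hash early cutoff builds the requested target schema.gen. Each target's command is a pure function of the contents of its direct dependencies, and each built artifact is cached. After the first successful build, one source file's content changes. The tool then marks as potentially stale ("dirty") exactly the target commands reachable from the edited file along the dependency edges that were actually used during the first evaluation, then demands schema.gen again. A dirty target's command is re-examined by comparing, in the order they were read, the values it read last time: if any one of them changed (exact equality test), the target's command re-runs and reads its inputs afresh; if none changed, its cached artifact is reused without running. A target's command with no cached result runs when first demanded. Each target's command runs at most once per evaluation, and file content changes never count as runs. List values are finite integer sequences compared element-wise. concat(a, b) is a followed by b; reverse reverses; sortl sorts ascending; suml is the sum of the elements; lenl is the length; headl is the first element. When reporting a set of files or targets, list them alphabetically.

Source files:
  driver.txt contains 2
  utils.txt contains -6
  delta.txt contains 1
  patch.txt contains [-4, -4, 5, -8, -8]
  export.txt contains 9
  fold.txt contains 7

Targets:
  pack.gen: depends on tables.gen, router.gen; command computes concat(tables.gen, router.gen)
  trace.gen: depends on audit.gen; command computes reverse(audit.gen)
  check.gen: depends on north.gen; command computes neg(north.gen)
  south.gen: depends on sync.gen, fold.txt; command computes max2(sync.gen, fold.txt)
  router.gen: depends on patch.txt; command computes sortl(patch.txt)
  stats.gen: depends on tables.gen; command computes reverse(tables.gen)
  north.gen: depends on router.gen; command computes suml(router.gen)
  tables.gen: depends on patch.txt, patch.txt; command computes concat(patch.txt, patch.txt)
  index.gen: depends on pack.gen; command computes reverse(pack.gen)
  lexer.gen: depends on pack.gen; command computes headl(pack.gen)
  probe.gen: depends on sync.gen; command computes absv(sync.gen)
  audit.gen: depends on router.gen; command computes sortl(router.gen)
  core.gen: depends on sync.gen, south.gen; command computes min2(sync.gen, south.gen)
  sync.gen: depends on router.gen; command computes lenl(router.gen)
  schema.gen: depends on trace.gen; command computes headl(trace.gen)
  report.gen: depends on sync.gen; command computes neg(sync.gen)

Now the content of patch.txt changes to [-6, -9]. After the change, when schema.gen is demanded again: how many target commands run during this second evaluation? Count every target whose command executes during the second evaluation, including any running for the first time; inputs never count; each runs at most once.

Target commands that run: audit.gen, router.gen, schema.gen, trace.gen — 4 in total.

First evaluation (everything demanded from the output):
  router.gen = sortl([-4, -4, 5, -8, -8]) = [-8, -8, -4, -4, 5]
  audit.gen = sortl([-8, -8, -4, -4, 5]) = [-8, -8, -4, -4, 5]
  trace.gen = reverse([-8, -8, -4, -4, 5]) = [5, -4, -4, -8, -8]
  schema.gen = headl([5, -4, -4, -8, -8]) = 5

Propagation after the edit:
  router.gen: runs — patch.txt [-4, -4, 5, -8, -8]->[-6, -9]; result [-9, -6].
  audit.gen: runs — router.gen [-8, -8, -4, -4, 5]->[-9, -6]; result [-9, -6].
  trace.gen: runs — audit.gen [-8, -8, -4, -4, 5]->[-9, -6]; result [-6, -9].
  schema.gen: runs — trace.gen [5, -4, -4, -8, -8]->[-6, -9]; result -6.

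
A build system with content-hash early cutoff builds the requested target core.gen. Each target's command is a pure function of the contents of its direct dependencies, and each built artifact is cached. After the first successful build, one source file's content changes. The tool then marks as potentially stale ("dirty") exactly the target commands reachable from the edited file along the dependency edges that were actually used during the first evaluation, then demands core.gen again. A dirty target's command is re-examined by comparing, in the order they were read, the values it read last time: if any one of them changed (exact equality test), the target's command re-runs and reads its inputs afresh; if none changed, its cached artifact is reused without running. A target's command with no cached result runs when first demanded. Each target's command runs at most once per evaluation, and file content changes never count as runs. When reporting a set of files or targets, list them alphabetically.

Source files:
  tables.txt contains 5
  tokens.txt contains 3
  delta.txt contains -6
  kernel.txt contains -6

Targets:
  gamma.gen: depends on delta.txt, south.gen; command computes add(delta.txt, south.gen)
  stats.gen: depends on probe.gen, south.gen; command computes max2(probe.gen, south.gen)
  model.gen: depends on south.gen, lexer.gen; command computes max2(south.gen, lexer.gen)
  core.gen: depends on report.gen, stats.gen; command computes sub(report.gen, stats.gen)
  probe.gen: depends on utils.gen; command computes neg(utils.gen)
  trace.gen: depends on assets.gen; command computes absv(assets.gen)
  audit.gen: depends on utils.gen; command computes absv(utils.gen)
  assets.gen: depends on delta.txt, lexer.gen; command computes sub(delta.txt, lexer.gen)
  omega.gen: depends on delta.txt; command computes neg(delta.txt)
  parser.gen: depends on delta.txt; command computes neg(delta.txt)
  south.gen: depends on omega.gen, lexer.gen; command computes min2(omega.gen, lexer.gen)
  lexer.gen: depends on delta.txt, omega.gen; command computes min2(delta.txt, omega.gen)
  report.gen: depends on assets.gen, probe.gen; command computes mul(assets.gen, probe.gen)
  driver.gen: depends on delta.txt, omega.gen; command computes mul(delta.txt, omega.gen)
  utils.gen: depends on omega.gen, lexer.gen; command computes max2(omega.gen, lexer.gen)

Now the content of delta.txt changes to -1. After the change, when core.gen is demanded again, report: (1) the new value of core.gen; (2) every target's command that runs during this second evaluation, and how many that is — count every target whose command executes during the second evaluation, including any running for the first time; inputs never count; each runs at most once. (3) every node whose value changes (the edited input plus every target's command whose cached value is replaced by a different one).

New value of core.gen: 1.
Target commands that run: assets.gen, core.gen, lexer.gen, omega.gen, probe.gen, report.gen, south.gen, stats.gen, utils.gen — 9 in total.
Values that change: core.gen, delta.txt, lexer.gen, omega.gen, probe.gen, south.gen, stats.gen, utils.gen.

First evaluation (everything demanded from the output):
  omega.gen = neg(-6) = 6
  lexer.gen = min2(-6, 6) = -6
  assets.gen = sub(-6, -6) = 0
  south.gen = min2(6, -6) = -6
  utils.gen = max2(6, -6) = 6
  probe.gen = neg(6) = -6
  report.gen = mul(0, -6) = 0
  stats.gen = max2(-6, -6) = -6
  core.gen = sub(0, -6) = 6

Propagation after the edit:
  omega.gen: runs — delta.txt -6->-1; result 1.
  lexer.gen: runs — delta.txt -6->-1; omega.gen 6->1; result -1.
  assets.gen: runs — delta.txt -6->-1; lexer.gen -6->-1; result 0 (same value as before).
  south.gen: runs — omega.gen 6->1; lexer.gen -6->-1; result -1.
  utils.gen: runs — omega.gen 6->1; lexer.gen -6->-1; result 1.
  probe.gen: runs — utils.gen 6->1; result -1.
  report.gen: runs — probe.gen -6->-1; result 0 (same value as before).
  stats.gen: runs — probe.gen -6->-1; south.gen -6->-1; result -1.
  core.gen: runs — stats.gen -6->-1; result 1.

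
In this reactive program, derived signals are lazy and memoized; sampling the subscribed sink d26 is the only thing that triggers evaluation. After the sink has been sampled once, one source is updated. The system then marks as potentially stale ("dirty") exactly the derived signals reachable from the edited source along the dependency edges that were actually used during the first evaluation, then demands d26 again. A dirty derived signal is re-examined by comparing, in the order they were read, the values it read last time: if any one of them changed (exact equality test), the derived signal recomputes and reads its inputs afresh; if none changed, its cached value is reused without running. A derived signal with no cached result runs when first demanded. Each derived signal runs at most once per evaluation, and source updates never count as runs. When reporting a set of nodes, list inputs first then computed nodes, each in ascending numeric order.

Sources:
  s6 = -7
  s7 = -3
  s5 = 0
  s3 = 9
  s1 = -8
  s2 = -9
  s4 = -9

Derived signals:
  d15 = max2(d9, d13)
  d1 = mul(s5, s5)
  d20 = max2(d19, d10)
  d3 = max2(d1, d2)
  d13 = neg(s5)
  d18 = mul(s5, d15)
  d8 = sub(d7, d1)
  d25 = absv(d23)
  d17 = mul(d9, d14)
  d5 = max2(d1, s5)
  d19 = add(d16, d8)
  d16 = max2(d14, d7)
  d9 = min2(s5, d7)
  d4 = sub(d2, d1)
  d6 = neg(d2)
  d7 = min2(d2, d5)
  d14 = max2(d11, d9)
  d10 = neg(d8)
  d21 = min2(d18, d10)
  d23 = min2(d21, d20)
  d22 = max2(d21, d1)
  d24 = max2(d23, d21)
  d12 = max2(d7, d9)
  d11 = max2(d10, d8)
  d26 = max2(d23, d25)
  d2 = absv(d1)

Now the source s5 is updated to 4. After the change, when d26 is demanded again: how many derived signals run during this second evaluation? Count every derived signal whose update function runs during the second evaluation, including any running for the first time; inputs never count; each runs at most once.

15 derived signals run: d1, d2, d5, d7, d8, d9, d13, d14, d15, d16, d18, d19, d20, d21, d23.
Note where the cutoff bites: d10 is checked, finds nothing changed, and keeps its cache.

First demand of the output computes:
  d1 = mul(0, 0) = 0
  d2 = absv(0) = 0
  d5 = max2(0, 0) = 0
  d7 = min2(0, 0) = 0
  d8 = sub(0, 0) = 0
  d9 = min2(0, 0) = 0
  d10 = neg(0) = 0
  d11 = max2(0, 0) = 0
  d13 = neg(0) = 0
  d14 = max2(0, 0) = 0
  d15 = max2(0, 0) = 0
  d16 = max2(0, 0) = 0
  d18 = mul(0, 0) = 0
  d19 = add(0, 0) = 0
  d20 = max2(0, 0) = 0
  d21 = min2(0, 0) = 0
  d23 = min2(0, 0) = 0
  d25 = absv(0) = 0
  d26 = max2(0, 0) = 0

After the edit, cleaning proceeds:
  d1: a read changed (s5 0->4; s5 0->4) — executes, giving 16.
  d2: a read changed (d1 0->16) — executes, giving 16.
  d5: a read changed (d1 0->16; s5 0->4) — executes, giving 16.
  d7: a read changed (d2 0->16; d5 0->16) — executes, giving 16.
  d8: a read changed (d7 0->16; d1 0->16) — executes, giving 0 — identical to its old value.
  d9: a read changed (s5 0->4; d7 0->16) — executes, giving 4.
  d10: dirty, but its reads are unchanged (d8 unchanged); cached 0 stands.
  d11: dirty, but its reads are unchanged (d10 unchanged, d8 unchanged); cached 0 stands.
  d13: a read changed (s5 0->4) — executes, giving -4.
  d14: a read changed (d9 0->4) — executes, giving 4.
  d15: a read changed (d9 0->4; d13 0->-4) — executes, giving 4.
  d16: a read changed (d14 0->4; d7 0->16) — executes, giving 16.
  d18: a read changed (s5 0->4; d15 0->4) — executes, giving 16.
  d19: a read changed (d16 0->16) — executes, giving 16.
  d20: a read changed (d19 0->16) — executes, giving 16.
  d21: a read changed (d18 0->16) — executes, giving 0 — identical to its old value.
  d23: a read changed (d20 0->16) — executes, giving 0 — identical to its old value.
  d25: dirty, but its reads are unchanged (d23 unchanged); cached 0 stands.
  d26: dirty, but its reads are unchanged (d23 unchanged, d25 unchanged); cached 0 stands.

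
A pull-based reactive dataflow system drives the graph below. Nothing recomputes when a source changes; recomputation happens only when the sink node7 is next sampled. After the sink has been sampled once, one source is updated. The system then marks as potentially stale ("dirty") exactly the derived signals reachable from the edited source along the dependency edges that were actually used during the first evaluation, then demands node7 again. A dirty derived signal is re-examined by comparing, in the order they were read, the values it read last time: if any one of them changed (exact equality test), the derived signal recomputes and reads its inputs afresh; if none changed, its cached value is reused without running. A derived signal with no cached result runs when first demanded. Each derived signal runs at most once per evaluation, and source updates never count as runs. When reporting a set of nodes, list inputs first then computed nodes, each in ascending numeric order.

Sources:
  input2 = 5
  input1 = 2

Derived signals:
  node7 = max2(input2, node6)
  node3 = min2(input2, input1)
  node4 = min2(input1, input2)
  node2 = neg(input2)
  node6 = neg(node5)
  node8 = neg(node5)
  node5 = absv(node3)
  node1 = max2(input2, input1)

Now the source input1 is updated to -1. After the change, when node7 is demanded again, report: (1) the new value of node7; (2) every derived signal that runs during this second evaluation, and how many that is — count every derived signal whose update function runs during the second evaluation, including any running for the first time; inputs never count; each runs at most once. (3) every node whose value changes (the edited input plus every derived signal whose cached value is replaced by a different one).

New value of node7: 5.
Derived signals that run: node3, node5, node6, node7 — 4 in total.
Values that change: input1, node3, node5, node6.

First evaluation (everything demanded from the output):
  node3 = min2(5, 2) = 2
  node5 = absv(2) = 2
  node6 = neg(2) = -2
  node7 = max2(5, -2) = 5

Propagation after the edit:
  node3: runs — input1 2->-1; result -1.
  node5: runs — node3 2->-1; result 1.
  node6: runs — node5 2->1; result -1.
  node7: runs — node6 -2->-1; result 5 (same value as before).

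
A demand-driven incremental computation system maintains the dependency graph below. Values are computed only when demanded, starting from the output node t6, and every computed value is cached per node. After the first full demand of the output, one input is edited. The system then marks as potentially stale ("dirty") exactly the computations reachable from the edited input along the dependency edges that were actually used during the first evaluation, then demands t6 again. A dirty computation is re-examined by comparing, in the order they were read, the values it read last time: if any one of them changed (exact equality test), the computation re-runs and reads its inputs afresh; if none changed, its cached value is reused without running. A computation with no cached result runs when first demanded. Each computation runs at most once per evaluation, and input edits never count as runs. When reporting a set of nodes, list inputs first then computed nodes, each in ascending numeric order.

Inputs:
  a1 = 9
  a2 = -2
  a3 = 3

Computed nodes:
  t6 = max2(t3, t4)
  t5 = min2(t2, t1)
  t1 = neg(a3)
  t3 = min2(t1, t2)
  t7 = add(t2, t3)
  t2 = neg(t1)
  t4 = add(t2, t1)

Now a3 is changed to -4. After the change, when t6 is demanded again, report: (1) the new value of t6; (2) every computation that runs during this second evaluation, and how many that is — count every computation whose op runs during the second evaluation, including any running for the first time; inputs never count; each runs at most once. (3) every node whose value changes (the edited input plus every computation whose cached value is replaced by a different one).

First evaluation (everything demanded from the output):
  t1 = neg(3) = -3
  t2 = neg(-3) = 3
  t3 = min2(-3, 3) = -3
  t4 = add(3, -3) = 0
  t6 = max2(-3, 0) = 0

Propagation after the edit:
  t1: runs — a3 3->-4; result 4.
  t2: runs — t1 -3->4; result -4.
  t3: runs — t1 -3->4; t2 3->-4; result -4.
  t4: runs — t2 3->-4; t1 -3->4; result 0 (same value as before).
  t6: runs — t3 -3->-4; result 0 (same value as before).

New value of t6: 0.
Computations that run: t1, t2, t3, t4, t6 — 5 in total.
Values that change: a3, t1, t2, t3.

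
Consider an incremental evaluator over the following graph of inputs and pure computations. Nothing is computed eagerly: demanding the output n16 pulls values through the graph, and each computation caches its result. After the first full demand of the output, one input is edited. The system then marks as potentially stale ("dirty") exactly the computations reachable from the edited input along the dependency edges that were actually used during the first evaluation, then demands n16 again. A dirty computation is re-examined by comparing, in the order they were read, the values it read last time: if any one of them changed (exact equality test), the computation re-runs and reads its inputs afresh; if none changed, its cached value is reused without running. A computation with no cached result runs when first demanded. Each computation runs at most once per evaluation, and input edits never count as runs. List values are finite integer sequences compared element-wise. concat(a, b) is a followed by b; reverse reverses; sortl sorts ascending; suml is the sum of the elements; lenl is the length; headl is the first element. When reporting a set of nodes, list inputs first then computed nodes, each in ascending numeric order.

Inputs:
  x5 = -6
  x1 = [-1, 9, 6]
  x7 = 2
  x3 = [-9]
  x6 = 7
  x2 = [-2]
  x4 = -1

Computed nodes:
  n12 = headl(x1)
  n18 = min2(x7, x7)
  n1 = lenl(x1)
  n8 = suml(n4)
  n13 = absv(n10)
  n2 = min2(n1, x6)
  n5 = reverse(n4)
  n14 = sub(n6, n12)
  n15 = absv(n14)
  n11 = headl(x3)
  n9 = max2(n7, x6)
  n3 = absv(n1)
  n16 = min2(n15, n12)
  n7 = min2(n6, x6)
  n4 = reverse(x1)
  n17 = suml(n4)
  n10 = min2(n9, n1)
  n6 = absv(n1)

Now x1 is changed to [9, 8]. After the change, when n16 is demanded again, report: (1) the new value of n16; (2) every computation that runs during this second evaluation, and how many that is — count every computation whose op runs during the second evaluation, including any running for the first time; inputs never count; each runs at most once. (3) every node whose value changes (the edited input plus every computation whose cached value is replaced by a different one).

n16 now evaluates to 7.
Run set: n1, n6, n12, n14, n15, n16 (6 run).
Changed values: x1, n1, n6, n12, n14, n15, n16.

Initial pass — values computed on the first demand:
  n1 = lenl([-1, 9, 6]) = 3
  n6 = absv(3) = 3
  n12 = headl([-1, 9, 6]) = -1
  n14 = sub(3, -1) = 4
  n15 = absv(4) = 4
  n16 = min2(4, -1) = -1

Second demand — change propagation:
  n1: re-runs because x1 [-1, 9, 6]->[9, 8]; new result 2.
  n6: re-runs because n1 3->2; new result 2.
  n12: re-runs because x1 [-1, 9, 6]->[9, 8]; new result 9.
  n14: re-runs because n6 3->2; n12 -1->9; new result -7.
  n15: re-runs because n14 4->-7; new result 7.
  n16: re-runs because n15 4->7; n12 -1->9; new result 7.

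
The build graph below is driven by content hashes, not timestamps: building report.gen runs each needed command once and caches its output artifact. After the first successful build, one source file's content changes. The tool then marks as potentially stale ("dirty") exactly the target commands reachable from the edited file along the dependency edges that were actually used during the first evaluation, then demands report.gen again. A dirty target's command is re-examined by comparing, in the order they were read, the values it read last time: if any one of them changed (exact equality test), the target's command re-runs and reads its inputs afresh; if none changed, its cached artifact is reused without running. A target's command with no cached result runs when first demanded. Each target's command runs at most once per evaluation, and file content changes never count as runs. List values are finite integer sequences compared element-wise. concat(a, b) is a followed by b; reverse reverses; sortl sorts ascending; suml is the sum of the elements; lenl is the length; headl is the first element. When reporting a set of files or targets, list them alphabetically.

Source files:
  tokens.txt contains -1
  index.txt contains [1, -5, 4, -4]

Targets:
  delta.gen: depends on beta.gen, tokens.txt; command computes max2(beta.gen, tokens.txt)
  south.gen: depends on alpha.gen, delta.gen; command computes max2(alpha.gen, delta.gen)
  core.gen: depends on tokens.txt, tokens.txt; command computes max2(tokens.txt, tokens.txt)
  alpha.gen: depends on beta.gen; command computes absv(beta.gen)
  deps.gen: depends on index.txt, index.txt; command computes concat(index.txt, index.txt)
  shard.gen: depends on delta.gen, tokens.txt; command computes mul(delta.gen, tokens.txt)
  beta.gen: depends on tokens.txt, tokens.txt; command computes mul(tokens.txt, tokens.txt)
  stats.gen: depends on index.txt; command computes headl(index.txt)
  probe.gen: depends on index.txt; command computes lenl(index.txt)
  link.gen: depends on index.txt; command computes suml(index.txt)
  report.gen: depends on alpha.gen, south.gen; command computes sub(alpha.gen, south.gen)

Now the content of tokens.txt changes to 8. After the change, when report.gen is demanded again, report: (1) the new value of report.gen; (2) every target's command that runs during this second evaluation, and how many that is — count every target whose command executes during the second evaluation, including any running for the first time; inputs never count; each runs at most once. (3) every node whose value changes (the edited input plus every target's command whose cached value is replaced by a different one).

report.gen now evaluates to 0.
Run set: alpha.gen, beta.gen, delta.gen, report.gen, south.gen (5 run).
Changed values: alpha.gen, beta.gen, delta.gen, south.gen, tokens.txt.

Initial pass — values computed on the first demand:
  beta.gen = mul(-1, -1) = 1
  alpha.gen = absv(1) = 1
  delta.gen = max2(1, -1) = 1
  south.gen = max2(1, 1) = 1
  report.gen = sub(1, 1) = 0

Second demand — change propagation:
  beta.gen: re-runs because tokens.txt -1->8; tokens.txt -1->8; new result 64.
  alpha.gen: re-runs because beta.gen 1->64; new result 64.
  delta.gen: re-runs because beta.gen 1->64; tokens.txt -1->8; new result 64.
  south.gen: re-runs because alpha.gen 1->64; delta.gen 1->64; new result 64.
  report.gen: re-runs because alpha.gen 1->64; south.gen 1->64; new result 0 (unchanged).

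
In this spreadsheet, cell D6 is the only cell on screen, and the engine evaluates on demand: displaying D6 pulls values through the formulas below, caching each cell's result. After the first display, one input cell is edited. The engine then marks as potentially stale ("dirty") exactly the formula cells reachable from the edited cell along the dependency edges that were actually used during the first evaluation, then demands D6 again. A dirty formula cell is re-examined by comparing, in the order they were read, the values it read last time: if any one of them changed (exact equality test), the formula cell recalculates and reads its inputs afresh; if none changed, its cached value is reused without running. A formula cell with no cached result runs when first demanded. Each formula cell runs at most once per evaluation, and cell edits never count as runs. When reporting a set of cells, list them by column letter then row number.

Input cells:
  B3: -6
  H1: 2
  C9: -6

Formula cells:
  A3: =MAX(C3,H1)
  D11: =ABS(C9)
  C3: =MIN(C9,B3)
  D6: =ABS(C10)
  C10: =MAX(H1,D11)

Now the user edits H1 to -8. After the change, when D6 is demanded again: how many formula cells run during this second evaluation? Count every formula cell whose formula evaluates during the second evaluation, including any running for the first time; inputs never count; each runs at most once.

Initial pass — values computed on the first demand:
  D11 = ABS(-6) = 6
  C10 = MAX(2, 6) = 6
  D6 = ABS(6) = 6

Second demand — change propagation:
  C10: re-runs because H1 2->-8; new result 6 (unchanged).
  D6: re-examined; everything it read last time is the same (C10 unchanged) — cache 6 kept, no run.

The important point: C10 recomputes to an identical value, and the output ends up unchanged.

Run set: C10 (1 run).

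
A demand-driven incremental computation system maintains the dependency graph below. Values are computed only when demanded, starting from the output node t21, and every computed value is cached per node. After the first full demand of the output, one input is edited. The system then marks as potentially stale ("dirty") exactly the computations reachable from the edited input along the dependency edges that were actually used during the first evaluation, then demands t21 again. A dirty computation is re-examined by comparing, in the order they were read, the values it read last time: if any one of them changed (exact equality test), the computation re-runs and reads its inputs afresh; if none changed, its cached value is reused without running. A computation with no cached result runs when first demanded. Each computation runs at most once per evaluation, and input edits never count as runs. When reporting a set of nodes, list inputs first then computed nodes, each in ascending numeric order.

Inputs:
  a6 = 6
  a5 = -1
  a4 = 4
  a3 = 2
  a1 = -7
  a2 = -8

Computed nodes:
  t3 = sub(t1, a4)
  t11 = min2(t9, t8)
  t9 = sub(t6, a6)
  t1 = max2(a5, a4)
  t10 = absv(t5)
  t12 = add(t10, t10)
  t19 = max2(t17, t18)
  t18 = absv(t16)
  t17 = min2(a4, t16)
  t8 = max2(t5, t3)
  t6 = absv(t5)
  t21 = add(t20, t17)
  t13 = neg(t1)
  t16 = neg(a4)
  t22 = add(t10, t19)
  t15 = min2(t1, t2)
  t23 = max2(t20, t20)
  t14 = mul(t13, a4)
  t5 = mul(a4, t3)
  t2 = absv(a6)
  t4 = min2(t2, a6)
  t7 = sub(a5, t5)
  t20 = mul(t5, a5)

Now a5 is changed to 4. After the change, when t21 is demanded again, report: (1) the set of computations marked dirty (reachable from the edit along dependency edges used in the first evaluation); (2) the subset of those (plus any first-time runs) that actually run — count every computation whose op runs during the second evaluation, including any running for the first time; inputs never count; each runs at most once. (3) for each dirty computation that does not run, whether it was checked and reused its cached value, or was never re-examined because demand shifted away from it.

First evaluation (everything demanded from the output):
  t1 = max2(-1, 4) = 4
  t3 = sub(4, 4) = 0
  t5 = mul(4, 0) = 0
  t16 = neg(4) = -4
  t17 = min2(4, -4) = -4
  t20 = mul(0, -1) = 0
  t21 = add(0, -4) = -4

Propagation after the edit:
  t1: runs — a5 -1->4; result 4 (same value as before).
  t3: checked — values it read are unchanged (t1 unchanged, a4 unchanged); reused cached 0 without running.
  t5: checked — values it read are unchanged (a4 unchanged, t3 unchanged); reused cached 0 without running.
  t20: runs — a5 -1->4; result 0 (same value as before).
  t21: checked — values it read are unchanged (t20 unchanged, t17 unchanged); reused cached -4 without running.

Key observation: the cutoff stops propagation at t3 — its inputs' values are unchanged, so it reuses its cache.

Marked dirty: t1, t3, t5, t20, t21.
Computations that run: t1, t20 — 2 in total.
Checked but reused from cache: t3, t5, t21.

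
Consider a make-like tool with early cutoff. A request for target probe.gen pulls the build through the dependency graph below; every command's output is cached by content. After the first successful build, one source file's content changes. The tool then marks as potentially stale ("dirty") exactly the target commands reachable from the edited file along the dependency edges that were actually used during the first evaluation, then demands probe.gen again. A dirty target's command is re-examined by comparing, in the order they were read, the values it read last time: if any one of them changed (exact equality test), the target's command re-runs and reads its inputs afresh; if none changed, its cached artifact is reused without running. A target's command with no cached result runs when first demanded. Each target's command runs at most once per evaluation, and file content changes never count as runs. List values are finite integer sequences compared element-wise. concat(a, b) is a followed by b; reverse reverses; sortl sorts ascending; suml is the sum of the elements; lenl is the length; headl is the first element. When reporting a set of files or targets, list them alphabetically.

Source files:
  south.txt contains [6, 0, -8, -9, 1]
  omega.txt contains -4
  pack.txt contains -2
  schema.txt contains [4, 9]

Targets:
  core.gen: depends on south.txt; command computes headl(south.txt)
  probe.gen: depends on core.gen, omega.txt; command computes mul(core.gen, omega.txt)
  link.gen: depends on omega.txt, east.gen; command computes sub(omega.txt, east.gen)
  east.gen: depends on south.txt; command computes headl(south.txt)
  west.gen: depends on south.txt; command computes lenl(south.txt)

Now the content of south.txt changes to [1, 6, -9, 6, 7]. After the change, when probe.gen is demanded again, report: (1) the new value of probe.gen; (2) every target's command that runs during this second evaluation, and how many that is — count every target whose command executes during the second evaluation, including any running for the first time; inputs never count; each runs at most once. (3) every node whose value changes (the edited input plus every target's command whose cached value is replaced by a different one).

Demanding probe.gen again yields -4.
2 target commands run: core.gen, probe.gen.
The nodes whose values change: core.gen, probe.gen, south.txt.

First demand of the output computes:
  core.gen = headl([6, 0, -8, -9, 1]) = 6
  probe.gen = mul(6, -4) = -24

After the edit, cleaning proceeds:
  core.gen: a read changed (south.txt [6, 0, -8, -9, 1]->[1, 6, -9, 6, 7]) — executes, giving 1.
  probe.gen: a read changed (core.gen 6->1) — executes, giving -4.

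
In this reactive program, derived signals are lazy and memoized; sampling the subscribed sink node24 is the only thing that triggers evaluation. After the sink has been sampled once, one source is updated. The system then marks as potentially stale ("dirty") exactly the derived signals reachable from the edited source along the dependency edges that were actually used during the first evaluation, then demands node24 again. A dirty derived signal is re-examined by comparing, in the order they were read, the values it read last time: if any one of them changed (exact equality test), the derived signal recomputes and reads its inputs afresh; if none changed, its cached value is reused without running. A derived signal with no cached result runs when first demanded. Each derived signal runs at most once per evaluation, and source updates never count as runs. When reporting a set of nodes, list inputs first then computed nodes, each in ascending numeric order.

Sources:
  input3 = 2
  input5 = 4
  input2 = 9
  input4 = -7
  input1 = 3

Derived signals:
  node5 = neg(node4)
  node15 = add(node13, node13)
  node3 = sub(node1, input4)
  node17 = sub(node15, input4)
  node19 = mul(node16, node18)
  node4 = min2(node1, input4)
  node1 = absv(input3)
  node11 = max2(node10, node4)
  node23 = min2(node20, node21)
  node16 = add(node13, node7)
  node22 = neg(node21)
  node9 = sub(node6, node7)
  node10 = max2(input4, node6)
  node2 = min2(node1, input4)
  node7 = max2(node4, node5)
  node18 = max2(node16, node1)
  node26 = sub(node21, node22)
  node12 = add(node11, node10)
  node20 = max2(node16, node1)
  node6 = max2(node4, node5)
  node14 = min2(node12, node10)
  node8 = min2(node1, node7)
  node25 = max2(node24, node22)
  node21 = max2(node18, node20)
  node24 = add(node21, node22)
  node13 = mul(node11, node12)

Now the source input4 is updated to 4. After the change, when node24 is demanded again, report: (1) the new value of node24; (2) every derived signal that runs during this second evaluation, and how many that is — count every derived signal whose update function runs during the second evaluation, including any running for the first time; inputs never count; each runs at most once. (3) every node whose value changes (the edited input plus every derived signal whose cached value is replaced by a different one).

Demanding node24 again yields 0.
14 derived signals run: node4, node5, node6, node7, node10, node11, node12, node13, node16, node18, node20, node21, node22, node24.
The nodes whose values change: input4, node4, node5, node6, node7, node10, node11, node12, node13, node16, node18, node20, node21, node22.

First demand of the output computes:
  node1 = absv(2) = 2
  node4 = min2(2, -7) = -7
  node5 = neg(-7) = 7
  node6 = max2(-7, 7) = 7
  node7 = max2(-7, 7) = 7
  node10 = max2(-7, 7) = 7
  node11 = max2(7, -7) = 7
  node12 = add(7, 7) = 14
  node13 = mul(7, 14) = 98
  node16 = add(98, 7) = 105
  node18 = max2(105, 2) = 105
  node20 = max2(105, 2) = 105
  node21 = max2(105, 105) = 105
  node22 = neg(105) = -105
  node24 = add(105, -105) = 0

After the edit, cleaning proceeds:
  node4: a read changed (input4 -7->4) — executes, giving 2.
  node5: a read changed (node4 -7->2) — executes, giving -2.
  node6: a read changed (node4 -7->2; node5 7->-2) — executes, giving 2.
  node7: a read changed (node4 -7->2; node5 7->-2) — executes, giving 2.
  node10: a read changed (input4 -7->4; node6 7->2) — executes, giving 4.
  node11: a read changed (node10 7->4; node4 -7->2) — executes, giving 4.
  node12: a read changed (node11 7->4; node10 7->4) — executes, giving 8.
  node13: a read changed (node11 7->4; node12 14->8) — executes, giving 32.
  node16: a read changed (node13 98->32; node7 7->2) — executes, giving 34.
  node18: a read changed (node16 105->34) — executes, giving 34.
  node20: a read changed (node16 105->34) — executes, giving 34.
  node21: a read changed (node18 105->34; node20 105->34) — executes, giving 34.
  node22: a read changed (node21 105->34) — executes, giving -34.
  node24: a read changed (node21 105->34; node22 -105->-34) — executes, giving 0 — identical to its old value.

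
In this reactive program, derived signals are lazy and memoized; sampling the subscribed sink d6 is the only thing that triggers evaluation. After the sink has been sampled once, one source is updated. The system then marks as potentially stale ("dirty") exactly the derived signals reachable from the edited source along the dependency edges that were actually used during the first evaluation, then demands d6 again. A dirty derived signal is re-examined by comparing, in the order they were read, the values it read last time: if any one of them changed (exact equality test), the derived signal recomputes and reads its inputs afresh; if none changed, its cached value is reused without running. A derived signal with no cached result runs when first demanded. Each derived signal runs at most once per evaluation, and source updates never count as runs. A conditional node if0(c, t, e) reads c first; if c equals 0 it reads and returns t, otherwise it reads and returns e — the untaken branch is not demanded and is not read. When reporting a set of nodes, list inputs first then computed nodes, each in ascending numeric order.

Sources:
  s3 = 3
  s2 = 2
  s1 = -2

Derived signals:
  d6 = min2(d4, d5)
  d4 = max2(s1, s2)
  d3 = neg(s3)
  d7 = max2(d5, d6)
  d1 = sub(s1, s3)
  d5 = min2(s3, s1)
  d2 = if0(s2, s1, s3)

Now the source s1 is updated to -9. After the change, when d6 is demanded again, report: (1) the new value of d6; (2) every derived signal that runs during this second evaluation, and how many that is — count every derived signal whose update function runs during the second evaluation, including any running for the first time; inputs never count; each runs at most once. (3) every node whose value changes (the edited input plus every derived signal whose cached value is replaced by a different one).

Demanding d6 again yields -9.
3 derived signals run: d4, d5, d6.
The nodes whose values change: s1, d5, d6.

First demand of the output computes:
  d4 = max2(-2, 2) = 2
  d5 = min2(3, -2) = -2
  d6 = min2(2, -2) = -2

After the edit, cleaning proceeds:
  d4: a read changed (s1 -2->-9) — executes, giving 2 — identical to its old value.
  d5: a read changed (s1 -2->-9) — executes, giving -9.
  d6: a read changed (d5 -2->-9) — executes, giving -9.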